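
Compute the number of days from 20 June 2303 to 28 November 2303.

161

June 2303: 30 − 20 = 10 days remain.
Then July (31), August (31), September (30), October (31): 31 + 31 + 30 + 31 = 123 days.
November 1–28, 2303: 28 days.
Total: 10 + 123 + 28 = 161 days.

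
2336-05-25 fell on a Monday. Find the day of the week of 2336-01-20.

Monday

Count forward from the earlier date (January 20, 2336) to the later (May 25, 2336):
January 2336: 31 − 20 = 11 days remain.
Then February 2336 (29), March (31), April (30): 29 + 31 + 30 = 90 days.
May 1–25, 2336: 25 days.
Total: 11 + 90 + 25 = 126 days.
126 is a multiple of 7, so 2336-01-20 falls on the same weekday: Monday.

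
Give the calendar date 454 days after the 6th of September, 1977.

the 4th of December, 1978

Count 454 days after September 6, 1977:
Day-of-year of September 6, 1977: 249.
Day-of-year of December 4, 1978: 338.
1977 has 365 days, so 365 − 249 = 116 days remain in 1977.
Total: 116 + 338 = 454 days.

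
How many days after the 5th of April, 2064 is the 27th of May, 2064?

52

April 2064: 30 − 5 = 25 days remain.
May 1–27, 2064: 27 days.
Total: 25 + 27 = 52 days.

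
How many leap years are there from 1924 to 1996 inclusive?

Years divisible by 4: 1924, 1928, …, 1996 — 19 in all.
No century exceptions apply. Count: 19.

19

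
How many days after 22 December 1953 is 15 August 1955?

Day-of-year of December 22, 1953: 356.
Day-of-year of August 15, 1955: 227.
1953 has 365 days, so 365 − 356 = 9 days remain in 1953.
Full years: 1954: 365. Sum = 365.
Total: 9 + 365 + 227 = 601 days.

601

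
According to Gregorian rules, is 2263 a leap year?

No

2263 is not a leap year.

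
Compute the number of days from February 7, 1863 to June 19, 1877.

From February 7, 1863 to February 7, 1877: 14 years, of which 4 contain a Feb 29 — 10×365 + 4×366 = 5114 days.
February 1877: 28 − 7 = 21 days remain (1877 is not a leap year, so February has 28 days).
Then March (31), April (30), May (31): 31 + 30 + 31 = 92 days.
June 1–19, 1877: 19 days.
Residual: 132 days.
Total: 5246 days.

5246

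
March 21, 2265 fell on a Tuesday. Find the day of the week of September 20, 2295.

From March 21, 2265 to March 21, 2295: 30 years, of which 7 contain a Feb 29 — 23×365 + 7×366 = 10957 days.
March 2295: 31 − 21 = 10 days remain.
Then April (30), May (31), June (30), July (31), August (31): 30 + 31 + 30 + 31 + 31 = 153 days.
September 1–20, 2295: 20 days.
Residual: 183 days.
Total: 11140 days.
11140 mod 7 = 3, so 3 days after Tuesday is Friday.

Friday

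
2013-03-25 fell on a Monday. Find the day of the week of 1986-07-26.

Count forward from the earlier date (July 26, 1986) to the later (March 25, 2013):
From July 26, 1986 to July 26, 2012: 26 years, of which 7 contain a Feb 29 — 19×365 + 7×366 = 9497 days.
(2000 is a leap year (divisible by 400).)
July 2012: 31 − 26 = 5 days remain.
Then August (31), September (30), October (31), November (30), December (31), January (31), February 2013 (28): 31 + 30 + 31 + 30 + 31 + 31 + 28 = 212 days.
March 1–25, 2013: 25 days.
Residual: 242 days.
Total: 9739 days.
9739 mod 7 = 2, so 2 days before Monday is Saturday.

Saturday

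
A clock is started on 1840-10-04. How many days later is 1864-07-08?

8678

Day-of-year of October 4, 1840: 278.
Day-of-year of July 8, 1864: 190.
1840 has 366 days, so 366 − 278 = 88 days remain in 1840.
Full years 1841–1863: 18 common + 5 leap = 18×365 + 5×366 = 8400 days.
Total: 88 + 8400 + 190 = 8678 days.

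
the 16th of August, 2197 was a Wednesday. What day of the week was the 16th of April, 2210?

From August 16, 2197 to August 16, 2209: 12 years, of which 2 contain a Feb 29 — 10×365 + 2×366 = 4382 days.
(2200 is not a leap year (divisible by 100 but not 400).)
August 2209: 31 − 16 = 15 days remain.
Then September (30), October (31), November (30), December (31), January (31), February 2210 (28), March (31): 30 + 31 + 30 + 31 + 31 + 28 + 31 = 212 days.
April 1–16, 2210: 16 days.
Residual: 243 days.
Total: 4625 days.
4625 mod 7 = 5, so 5 days after Wednesday is Monday.

Monday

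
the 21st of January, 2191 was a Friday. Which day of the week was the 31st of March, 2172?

Tuesday

Count forward from the earlier date (March 31, 2172) to the later (January 21, 2191):
From March 31, 2172 to March 31, 2190: 18 years, of which 4 contain a Feb 29 — 14×365 + 4×366 = 6574 days.
March 2190: 31 − 31 = 0 days remain.
Then 9 full months totalling 275 days.
January 1–21, 2191: 21 days.
Residual: 296 days.
Total: 6870 days.
6870 mod 7 = 3, so 3 days before Friday is Tuesday.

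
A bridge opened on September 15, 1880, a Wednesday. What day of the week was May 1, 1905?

Monday

From September 15, 1880 to September 15, 1904: 24 years, of which 5 contain a Feb 29 — 19×365 + 5×366 = 8765 days.
(1900 is not a leap year (divisible by 100 but not 400).)
September 1904: 30 − 15 = 15 days remain.
Then October (31), November (30), December (31), January (31), February 1905 (28), March (31), April (30): 31 + 30 + 31 + 31 + 28 + 31 + 30 = 212 days.
May 1, 1905: 1 day.
Residual: 228 days.
Total: 8993 days.
8993 mod 7 = 5, so 5 days after Wednesday is Monday.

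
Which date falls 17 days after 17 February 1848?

5 March 1848

Count 17 days after February 17, 1848:
February 1848: 29 − 17 = 12 days remain (1848 is a leap year, so February has 29 days).
March 1–5, 1848: 5 days.
Total: 12 + 5 = 17 days.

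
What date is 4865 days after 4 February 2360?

31 May 2373

Count 4865 days after February 4, 2360:
From February 4, 2360 to February 4, 2373: 13 years, of which 4 contain a Feb 29 — 9×365 + 4×366 = 4749 days.
February 2373: 28 − 4 = 24 days remain (2373 is not a leap year, so February has 28 days).
Then March (31), April (30): 31 + 30 = 61 days.
May 1–31, 2373: 31 days.
Residual: 116 days.
Total: 4865 days.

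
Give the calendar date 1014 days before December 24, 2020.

March 16, 2018

Count 1014 days before December 24, 2020:
March 16, 2018 → March 16, 2019: 365 days.
March 16, 2019 → March 16, 2020: 366 days (2020 is a leap year).
March 2020: 31 − 16 = 15 days remain.
Then April (30), May (31), June (30), July (31), August (31), September (30), October (31), November (30): 30 + 31 + 30 + 31 + 31 + 30 + 31 + 30 = 244 days.
December 1–24, 2020: 24 days.
Residual: 283 days.
Total: 1014 days.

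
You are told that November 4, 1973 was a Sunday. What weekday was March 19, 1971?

Friday

Count forward from the earlier date (March 19, 1971) to the later (November 4, 1973):
Day-of-year of March 19, 1971: 78.
Day-of-year of November 4, 1973: 308.
1971 has 365 days, so 365 − 78 = 287 days remain in 1971.
Full years: 1972: 366. Sum = 366.
Total: 287 + 366 + 308 = 961 days.
961 mod 7 = 2, so 2 days before Sunday is Friday.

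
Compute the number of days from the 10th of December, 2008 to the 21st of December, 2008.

11

Within December 2008: 21 − 10 = 11 days.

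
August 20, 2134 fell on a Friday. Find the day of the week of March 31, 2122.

Count forward from the earlier date (March 31, 2122) to the later (August 20, 2134):
From March 31, 2122 to March 31, 2134: 12 years, of which 3 contain a Feb 29 — 9×365 + 3×366 = 4383 days.
March 2134: 31 − 31 = 0 days remain.
Then April (30), May (31), June (30), July (31): 30 + 31 + 30 + 31 = 122 days.
August 1–20, 2134: 20 days.
Residual: 142 days.
Total: 4525 days.
4525 mod 7 = 3, so 3 days before Friday is Tuesday.

Tuesday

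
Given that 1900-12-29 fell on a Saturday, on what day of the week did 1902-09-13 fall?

December 1900: 31 − 29 = 2 days remain.
Then 20 full months totalling 608 days.
September 1–13, 1902: 13 days.
Total: 2 + 608 + 13 = 623 days.
623 is a multiple of 7, so 1902-09-13 falls on the same weekday: Saturday.

Saturday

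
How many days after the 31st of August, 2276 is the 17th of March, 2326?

18094

Day-of-year of August 31, 2276: 244.
Day-of-year of March 17, 2326: 76.
2276 has 366 days, so 366 − 244 = 122 days remain in 2276.
Full years 2277–2325: 38 common + 11 leap = 38×365 + 11×366 = 17896 days.
Total: 122 + 17896 + 76 = 18094 days.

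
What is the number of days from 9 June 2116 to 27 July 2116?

June 2116: 30 − 9 = 21 days remain.
July 1–27, 2116: 27 days.
Total: 21 + 27 = 48 days.

48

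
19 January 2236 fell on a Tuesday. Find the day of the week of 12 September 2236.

Monday

January 2236: 31 − 19 = 12 days remain.
Then February 2236 (29), March (31), April (30), May (31), June (30), July (31), August (31): 29 + 31 + 30 + 31 + 30 + 31 + 31 = 213 days.
September 1–12, 2236: 12 days.
Total: 12 + 213 + 12 = 237 days.
237 mod 7 = 6, so 6 days after Tuesday is Monday.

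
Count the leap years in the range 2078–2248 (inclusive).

Years divisible by 4: 2080, 2084, …, 2248 — 43 in all.
Of these, 2100, 2200 are divisible by 100 but not 400, so not leap.
Leap years: 43 − 2 = 41.

41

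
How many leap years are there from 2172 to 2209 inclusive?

9

Years divisible by 4 in [2172, 2209]: 2172, 2176, 2180, 2184, 2188, 2192, 2196, 2200, 2204, 2208.
Of these, 2200 is divisible by 100 but not 400, so not leap.
Leap years: 10 − 1 = 9.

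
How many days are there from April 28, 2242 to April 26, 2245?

1094

Day-of-year of April 28, 2242: 118.
Day-of-year of April 26, 2245: 116.
2242 has 365 days, so 365 − 118 = 247 days remain in 2242.
Full years: 2243: 365; 2244: 366. Sum = 731.
Total: 247 + 731 + 116 = 1094 days.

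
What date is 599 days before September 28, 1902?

February 6, 1901

Count 599 days before September 28, 1902:
February 6, 1901 → February 6, 1902: 365 days.
February 1902: 28 − 6 = 22 days remain (1902 is not a leap year, so February has 28 days).
Then March (31), April (30), May (31), June (30), July (31), August (31): 31 + 30 + 31 + 30 + 31 + 31 = 184 days.
September 1–28, 1902: 28 days.
Residual: 234 days.
Total: 599 days.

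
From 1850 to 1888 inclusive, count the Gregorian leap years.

10

Years divisible by 4 in [1850, 1888]: 1852, 1856, 1860, 1864, 1868, 1872, 1876, 1880, 1884, 1888.
No century exceptions apply. Count: 10.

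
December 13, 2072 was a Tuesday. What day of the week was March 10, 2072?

Count forward from the earlier date (March 10, 2072) to the later (December 13, 2072):
March 2072: 31 − 10 = 21 days remain.
Then April (30), May (31), June (30), July (31), August (31), September (30), October (31), November (30): 30 + 31 + 30 + 31 + 31 + 30 + 31 + 30 = 244 days.
December 1–13, 2072: 13 days.
Total: 21 + 244 + 13 = 278 days.
278 mod 7 = 5, so 5 days before Tuesday is Thursday.

Thursday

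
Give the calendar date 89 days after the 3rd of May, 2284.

the 31st of July, 2284

Count 89 days after May 3, 2284:
May 2284: 31 − 3 = 28 days remain.
Then June (30): 30 days.
July 1–31, 2284: 31 days.
Total: 28 + 30 + 31 = 89 days.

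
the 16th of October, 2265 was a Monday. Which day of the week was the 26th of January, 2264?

Tuesday

Count forward from the earlier date (January 26, 2264) to the later (October 16, 2265):
January 26, 2264 → January 26, 2265: 366 days (2264 is a leap year).
January 2265: 31 − 26 = 5 days remain.
Then February 2265 (28), March (31), April (30), May (31), June (30), July (31), August (31), September (30): 28 + 31 + 30 + 31 + 30 + 31 + 31 + 30 = 242 days.
October 1–16, 2265: 16 days.
Residual: 263 days.
Total: 629 days.
629 mod 7 = 6, so 6 days before Monday is Tuesday.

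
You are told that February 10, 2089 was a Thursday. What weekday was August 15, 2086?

Count forward from the earlier date (August 15, 2086) to the later (February 10, 2089):
Day-of-year of August 15, 2086: 227.
Day-of-year of February 10, 2089: 41.
2086 has 365 days, so 365 − 227 = 138 days remain in 2086.
Full years: 2087: 365; 2088: 366. Sum = 731.
Total: 138 + 731 + 41 = 910 days.
910 is a multiple of 7, so August 15, 2086 falls on the same weekday: Thursday.

Thursday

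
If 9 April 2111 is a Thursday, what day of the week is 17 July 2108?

Tuesday

Count forward from the earlier date (July 17, 2108) to the later (April 9, 2111):
July 17, 2108 → July 17, 2109: 365 days.
July 17, 2109 → July 17, 2110: 365 days.
July 2110: 31 − 17 = 14 days remain.
Then August (31), September (30), October (31), November (30), December (31), January (31), February 2111 (28), March (31): 31 + 30 + 31 + 30 + 31 + 31 + 28 + 31 = 243 days.
April 1–9, 2111: 9 days.
Residual: 266 days.
Total: 996 days.
996 mod 7 = 2, so 2 days before Thursday is Tuesday.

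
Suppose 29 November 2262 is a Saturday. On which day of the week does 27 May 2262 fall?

Count forward from the earlier date (May 27, 2262) to the later (November 29, 2262):
May 2262: 31 − 27 = 4 days remain.
Then June (30), July (31), August (31), September (30), October (31): 30 + 31 + 31 + 30 + 31 = 153 days.
November 1–29, 2262: 29 days.
Total: 4 + 153 + 29 = 186 days.
186 mod 7 = 4, so 4 days before Saturday is Tuesday.

Tuesday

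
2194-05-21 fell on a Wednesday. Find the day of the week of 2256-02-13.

Wednesday

Day-of-year of May 21, 2194: 141.
Day-of-year of February 13, 2256: 44.
2194 has 365 days, so 365 − 141 = 224 days remain in 2194.
Full years 2195–2255: 47 common + 14 leap = 47×365 + 14×366 = 22279 days.
Total: 224 + 22279 + 44 = 22547 days.
22547 is a multiple of 7, so 2256-02-13 falls on the same weekday: Wednesday.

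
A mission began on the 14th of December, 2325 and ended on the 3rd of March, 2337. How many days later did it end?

4097

Day-of-year of December 14, 2325: 348.
Day-of-year of March 3, 2337: 62.
2325 has 365 days, so 365 − 348 = 17 days remain in 2325.
Full years 2326–2336: 8 common + 3 leap = 8×365 + 3×366 = 4018 days.
Total: 17 + 4018 + 62 = 4097 days.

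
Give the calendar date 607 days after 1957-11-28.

1959-07-28

Count 607 days after November 28, 1957:
Day-of-year of November 28, 1957: 332.
Day-of-year of July 28, 1959: 209.
1957 has 365 days, so 365 − 332 = 33 days remain in 1957.
Full years: 1958: 365. Sum = 365.
Total: 33 + 365 + 209 = 607 days.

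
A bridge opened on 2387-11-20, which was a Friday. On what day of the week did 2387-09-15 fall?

Count forward from the earlier date (September 15, 2387) to the later (November 20, 2387):
September 2387: 30 − 15 = 15 days remain.
Then October (31): 31 days.
November 1–20, 2387: 20 days.
Total: 15 + 31 + 20 = 66 days.
66 mod 7 = 3, so 3 days before Friday is Tuesday.

Tuesday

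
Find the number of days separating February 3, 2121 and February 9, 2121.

6

Within February 2121: 9 − 3 = 6 days.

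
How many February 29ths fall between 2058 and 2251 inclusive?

Years divisible by 4: 2060, 2064, …, 2248 — 48 in all.
Of these, 2100, 2200 are divisible by 100 but not 400, so not leap.
Leap years: 48 − 2 = 46.

46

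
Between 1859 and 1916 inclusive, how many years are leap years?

Years divisible by 4: 1860, 1864, …, 1916 — 15 in all.
Of these, 1900 is divisible by 100 but not 400, so not leap.
Leap years: 15 − 1 = 14.

14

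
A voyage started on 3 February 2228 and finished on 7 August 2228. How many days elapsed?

February 2228: 29 − 3 = 26 days remain (2228 is a leap year, so February has 29 days).
Then March (31), April (30), May (31), June (30), July (31): 31 + 30 + 31 + 30 + 31 = 153 days.
August 1–7, 2228: 7 days.
Total: 26 + 153 + 7 = 186 days.

186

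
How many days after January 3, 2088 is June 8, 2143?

20244

From January 3, 2088 to January 3, 2143: 55 years, of which 13 contain a Feb 29 — 42×365 + 13×366 = 20088 days.
(2100 is not a leap year (divisible by 100 but not 400).)
January 2143: 31 − 3 = 28 days remain.
Then February 2143 (28), March (31), April (30), May (31): 28 + 31 + 30 + 31 = 120 days.
June 1–8, 2143: 8 days.
Residual: 156 days.
Total: 20244 days.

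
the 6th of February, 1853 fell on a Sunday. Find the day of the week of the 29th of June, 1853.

February 1853: 28 − 6 = 22 days remain (1853 is not a leap year, so February has 28 days).
Then March (31), April (30), May (31): 31 + 30 + 31 = 92 days.
June 1–29, 1853: 29 days.
Total: 22 + 92 + 29 = 143 days.
143 mod 7 = 3, so 3 days after Sunday is Wednesday.

Wednesday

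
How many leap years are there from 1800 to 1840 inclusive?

Years divisible by 4 in [1800, 1840]: 1800, 1804, 1808, 1812, 1816, 1820, 1824, 1828, 1832, 1836, 1840.
Of these, 1800 is divisible by 100 but not 400, so not leap.
Leap years: 11 − 1 = 10.

10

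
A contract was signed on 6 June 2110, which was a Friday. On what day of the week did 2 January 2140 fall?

Day-of-year of June 6, 2110: 157.
Day-of-year of January 2, 2140: 2.
2110 has 365 days, so 365 − 157 = 208 days remain in 2110.
Full years 2111–2139: 22 common + 7 leap = 22×365 + 7×366 = 10592 days.
Total: 208 + 10592 + 2 = 10802 days.
10802 mod 7 = 1, so 1 day after Friday is Saturday.

Saturday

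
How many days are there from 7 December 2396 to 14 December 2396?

7

Within December 2396: 14 − 7 = 7 days.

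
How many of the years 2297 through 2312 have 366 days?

Years divisible by 4 in [2297, 2312]: 2300, 2304, 2308, 2312.
Of these, 2300 is divisible by 100 but not 400, so not leap.
Leap years: 4 − 1 = 3.

3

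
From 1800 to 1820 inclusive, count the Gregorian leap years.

5

Years divisible by 4 in [1800, 1820]: 1800, 1804, 1808, 1812, 1816, 1820.
Of these, 1800 is divisible by 100 but not 400, so not leap.
Leap years: 6 − 1 = 5.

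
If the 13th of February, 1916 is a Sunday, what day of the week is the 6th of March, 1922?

Day-of-year of February 13, 1916: 44.
Day-of-year of March 6, 1922: 65.
1916 has 366 days, so 366 − 44 = 322 days remain in 1916.
Full years: 1917: 365; 1918: 365; 1919: 365; 1920: 366; 1921: 365. Sum = 1826.
Total: 322 + 1826 + 65 = 2213 days.
2213 mod 7 = 1, so 1 day after Sunday is Monday.

Monday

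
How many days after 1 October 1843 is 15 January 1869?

From October 1, 1843 to October 1, 1868: 25 years, of which 7 contain a Feb 29 — 18×365 + 7×366 = 9132 days.
October 1868: 31 − 1 = 30 days remain.
Then November (30), December (31): 30 + 31 = 61 days.
January 1–15, 1869: 15 days.
Residual: 106 days.
Total: 9238 days.

9238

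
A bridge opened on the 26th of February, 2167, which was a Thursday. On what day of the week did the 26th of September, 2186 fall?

Tuesday

From February 26, 2167 to February 26, 2186: 19 years, of which 5 contain a Feb 29 — 14×365 + 5×366 = 6940 days.
February 2186: 28 − 26 = 2 days remain (2186 is not a leap year, so February has 28 days).
Then March (31), April (30), May (31), June (30), July (31), August (31): 31 + 30 + 31 + 30 + 31 + 31 = 184 days.
September 1–26, 2186: 26 days.
Residual: 212 days.
Total: 7152 days.
7152 mod 7 = 5, so 5 days after Thursday is Tuesday.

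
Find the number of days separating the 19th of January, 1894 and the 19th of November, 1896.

1035

Day-of-year of January 19, 1894: 19.
Day-of-year of November 19, 1896: 324.
1894 has 365 days, so 365 − 19 = 346 days remain in 1894.
Full years: 1895: 365. Sum = 365.
Total: 346 + 365 + 324 = 1035 days.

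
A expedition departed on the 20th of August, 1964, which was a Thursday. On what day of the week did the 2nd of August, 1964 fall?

Sunday

Count forward from the earlier date (August 2, 1964) to the later (August 20, 1964):
Within August 1964: 20 − 2 = 18 days.
18 mod 7 = 4, so 4 days before Thursday is Sunday.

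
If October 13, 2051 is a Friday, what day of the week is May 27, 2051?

Saturday

Count forward from the earlier date (May 27, 2051) to the later (October 13, 2051):
May 2051: 31 − 27 = 4 days remain.
Then June (30), July (31), August (31), September (30): 30 + 31 + 31 + 30 = 122 days.
October 1–13, 2051: 13 days.
Total: 4 + 122 + 13 = 139 days.
139 mod 7 = 6, so 6 days before Friday is Saturday.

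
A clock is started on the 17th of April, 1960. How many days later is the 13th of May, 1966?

2217

Day-of-year of April 17, 1960: 108.
Day-of-year of May 13, 1966: 133.
1960 has 366 days, so 366 − 108 = 258 days remain in 1960.
Full years: 1961: 365; 1962: 365; 1963: 365; 1964: 366; 1965: 365. Sum = 1826.
Total: 258 + 1826 + 133 = 2217 days.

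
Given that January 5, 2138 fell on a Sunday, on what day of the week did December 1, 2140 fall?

Thursday

Day-of-year of January 5, 2138: 5.
Day-of-year of December 1, 2140: 336.
2138 has 365 days, so 365 − 5 = 360 days remain in 2138.
Full years: 2139: 365. Sum = 365.
Total: 360 + 365 + 336 = 1061 days.
1061 mod 7 = 4, so 4 days after Sunday is Thursday.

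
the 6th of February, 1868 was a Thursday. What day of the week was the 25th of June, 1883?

Monday

From February 6, 1868 to February 6, 1883: 15 years, of which 4 contain a Feb 29 — 11×365 + 4×366 = 5479 days.
February 1883: 28 − 6 = 22 days remain (1883 is not a leap year, so February has 28 days).
Then March (31), April (30), May (31): 31 + 30 + 31 = 92 days.
June 1–25, 1883: 25 days.
Residual: 139 days.
Total: 5618 days.
5618 mod 7 = 4, so 4 days after Thursday is Monday.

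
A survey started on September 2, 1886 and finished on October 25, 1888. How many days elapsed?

784

September 2, 1886 → September 2, 1887: 365 days.
September 2, 1887 → September 2, 1888: 366 days (1888 is a leap year).
September 1888: 30 − 2 = 28 days remain.
October 1–25, 1888: 25 days.
Residual: 53 days.
Total: 784 days.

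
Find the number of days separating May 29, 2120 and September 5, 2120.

99

May 2120: 31 − 29 = 2 days remain.
Then June (30), July (31), August (31): 30 + 31 + 31 = 92 days.
September 1–5, 2120: 5 days.
Total: 2 + 92 + 5 = 99 days.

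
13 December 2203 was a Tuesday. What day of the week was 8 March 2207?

Sunday

December 13, 2203 → December 13, 2204: 366 days (2204 is a leap year).
December 13, 2204 → December 13, 2205: 365 days.
December 13, 2205 → December 13, 2206: 365 days.
December 2206: 31 − 13 = 18 days remain.
Then January (31), February 2207 (28): 31 + 28 = 59 days.
March 1–8, 2207: 8 days.
Residual: 85 days.
Total: 1181 days.
1181 mod 7 = 5, so 5 days after Tuesday is Sunday.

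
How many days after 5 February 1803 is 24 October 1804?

627

February 5, 1803 → February 5, 1804: 365 days.
February 1804: 29 − 5 = 24 days remain (1804 is a leap year, so February has 29 days).
Then March (31), April (30), May (31), June (30), July (31), August (31), September (30): 31 + 30 + 31 + 30 + 31 + 31 + 30 = 214 days.
October 1–24, 1804: 24 days.
Residual: 262 days.
Total: 627 days.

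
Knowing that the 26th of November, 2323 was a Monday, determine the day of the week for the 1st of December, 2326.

Wednesday

November 26, 2323 → November 26, 2324: 366 days (2324 is a leap year).
November 26, 2324 → November 26, 2325: 365 days.
November 26, 2325 → November 26, 2326: 365 days.
November 2326: 30 − 26 = 4 days remain.
December 1, 2326: 1 day.
Residual: 5 days.
Total: 1101 days.
1101 mod 7 = 2, so 2 days after Monday is Wednesday.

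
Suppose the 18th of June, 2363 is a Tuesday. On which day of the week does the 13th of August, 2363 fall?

June 2363: 30 − 18 = 12 days remain.
Then July (31): 31 days.
August 1–13, 2363: 13 days.
Total: 12 + 31 + 13 = 56 days.
56 is a multiple of 7, so the 13th of August, 2363 falls on the same weekday: Tuesday.

Tuesday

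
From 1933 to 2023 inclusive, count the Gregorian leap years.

22

Years divisible by 4: 1936, 1940, …, 2020 — 22 in all.
2000 is divisible by 400, so still leap.
No century exceptions apply. Count: 22.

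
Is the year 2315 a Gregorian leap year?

No

2315 is not a leap year.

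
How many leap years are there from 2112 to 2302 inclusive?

Years divisible by 4: 2112, 2116, …, 2300 — 48 in all.
Of these, 2200, 2300 are divisible by 100 but not 400, so not leap.
Leap years: 48 − 2 = 46.

46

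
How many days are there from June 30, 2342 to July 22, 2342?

22

June 2342: 30 − 30 = 0 days remain.
July 1–22, 2342: 22 days.
Total: 0 + 22 = 22 days.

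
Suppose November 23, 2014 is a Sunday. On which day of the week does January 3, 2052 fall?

Wednesday

Day-of-year of November 23, 2014: 327.
Day-of-year of January 3, 2052: 3.
2014 has 365 days, so 365 − 327 = 38 days remain in 2014.
Full years 2015–2051: 28 common + 9 leap = 28×365 + 9×366 = 13514 days.
Total: 38 + 13514 + 3 = 13555 days.
13555 mod 7 = 3, so 3 days after Sunday is Wednesday.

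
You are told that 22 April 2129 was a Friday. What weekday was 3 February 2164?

Friday

Day-of-year of April 22, 2129: 112.
Day-of-year of February 3, 2164: 34.
2129 has 365 days, so 365 − 112 = 253 days remain in 2129.
Full years 2130–2163: 26 common + 8 leap = 26×365 + 8×366 = 12418 days.
Total: 253 + 12418 + 34 = 12705 days.
12705 is a multiple of 7, so 3 February 2164 falls on the same weekday: Friday.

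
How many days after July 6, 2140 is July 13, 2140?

Within July 2140: 13 − 6 = 7 days.

7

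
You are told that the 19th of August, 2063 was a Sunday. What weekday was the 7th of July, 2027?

Wednesday

Count forward from the earlier date (July 7, 2027) to the later (August 19, 2063):
From July 7, 2027 to July 7, 2063: 36 years, of which 9 contain a Feb 29 — 27×365 + 9×366 = 13149 days.
July 2063: 31 − 7 = 24 days remain.
August 1–19, 2063: 19 days.
Residual: 43 days.
Total: 13192 days.
13192 mod 7 = 4, so 4 days before Sunday is Wednesday.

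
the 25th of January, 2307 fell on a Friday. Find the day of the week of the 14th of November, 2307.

Thursday

January 2307: 31 − 25 = 6 days remain.
Then 9 full months totalling 273 days.
November 1–14, 2307: 14 days.
Total: 6 + 273 + 14 = 293 days.
293 mod 7 = 6, so 6 days after Friday is Thursday.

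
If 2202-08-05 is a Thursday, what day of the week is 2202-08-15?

Sunday

Within August 2202: 15 − 5 = 10 days.
10 mod 7 = 3, so 3 days after Thursday is Sunday.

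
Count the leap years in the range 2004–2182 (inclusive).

44

Years divisible by 4: 2004, 2008, …, 2180 — 45 in all.
Of these, 2100 is divisible by 100 but not 400, so not leap.
Leap years: 45 − 1 = 44.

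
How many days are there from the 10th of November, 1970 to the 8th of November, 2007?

From November 10, 1970 to November 10, 2006: 36 years, of which 9 contain a Feb 29 — 27×365 + 9×366 = 13149 days.
(2000 is a leap year (divisible by 400).)
November 2006: 30 − 10 = 20 days remain.
Then 11 full months totalling 335 days.
November 1–8, 2007: 8 days.
Residual: 363 days.
Total: 13512 days.

13512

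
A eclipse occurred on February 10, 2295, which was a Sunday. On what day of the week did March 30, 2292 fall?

Count forward from the earlier date (March 30, 2292) to the later (February 10, 2295):
Day-of-year of March 30, 2292: 90.
Day-of-year of February 10, 2295: 41.
2292 has 366 days, so 366 − 90 = 276 days remain in 2292.
Full years: 2293: 365; 2294: 365. Sum = 730.
Total: 276 + 730 + 41 = 1047 days.
1047 mod 7 = 4, so 4 days before Sunday is Wednesday.

Wednesday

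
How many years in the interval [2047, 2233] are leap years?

Years divisible by 4: 2048, 2052, …, 2232 — 47 in all.
Of these, 2100, 2200 are divisible by 100 but not 400, so not leap.
Leap years: 47 − 2 = 45.

45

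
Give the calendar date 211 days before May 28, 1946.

October 29, 1945

Count 211 days before May 28, 1946:
October 1945: 31 − 29 = 2 days remain.
Then November (30), December (31), January (31), February 1946 (28), March (31), April (30): 30 + 31 + 31 + 28 + 31 + 30 = 181 days.
May 1–28, 1946: 28 days.
Total: 2 + 181 + 28 = 211 days.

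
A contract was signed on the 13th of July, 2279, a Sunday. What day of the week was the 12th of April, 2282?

July 13, 2279 → July 13, 2280: 366 days (2280 is a leap year).
July 13, 2280 → July 13, 2281: 365 days.
July 2281: 31 − 13 = 18 days remain.
Then August (31), September (30), October (31), November (30), December (31), January (31), February 2282 (28), March (31): 31 + 30 + 31 + 30 + 31 + 31 + 28 + 31 = 243 days.
April 1–12, 2282: 12 days.
Residual: 273 days.
Total: 1004 days.
1004 mod 7 = 3, so 3 days after Sunday is Wednesday.

Wednesday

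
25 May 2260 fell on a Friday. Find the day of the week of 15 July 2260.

May 2260: 31 − 25 = 6 days remain.
Then June (30): 30 days.
July 1–15, 2260: 15 days.
Total: 6 + 30 + 15 = 51 days.
51 mod 7 = 2, so 2 days after Friday is Sunday.

Sunday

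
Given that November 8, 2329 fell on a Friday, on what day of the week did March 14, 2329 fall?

Count forward from the earlier date (March 14, 2329) to the later (November 8, 2329):
March 2329: 31 − 14 = 17 days remain.
Then April (30), May (31), June (30), July (31), August (31), September (30), October (31): 30 + 31 + 30 + 31 + 31 + 30 + 31 = 214 days.
November 1–8, 2329: 8 days.
Total: 17 + 214 + 8 = 239 days.
239 mod 7 = 1, so 1 day before Friday is Thursday.

Thursday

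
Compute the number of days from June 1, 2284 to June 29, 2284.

28

Within June 2284: 29 − 1 = 28 days.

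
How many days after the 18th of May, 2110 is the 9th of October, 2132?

8180

Day-of-year of May 18, 2110: 138.
Day-of-year of October 9, 2132: 283.
2110 has 365 days, so 365 − 138 = 227 days remain in 2110.
Full years 2111–2131: 16 common + 5 leap = 16×365 + 5×366 = 7670 days.
Total: 227 + 7670 + 283 = 8180 days.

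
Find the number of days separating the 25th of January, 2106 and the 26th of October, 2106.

274

January 2106: 31 − 25 = 6 days remain.
Then February 2106 (28), March (31), April (30), May (31), June (30), July (31), August (31), September (30): 28 + 31 + 30 + 31 + 30 + 31 + 31 + 30 = 242 days.
October 1–26, 2106: 26 days.
Total: 6 + 242 + 26 = 274 days.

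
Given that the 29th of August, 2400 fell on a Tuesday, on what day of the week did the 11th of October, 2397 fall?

Count forward from the earlier date (October 11, 2397) to the later (August 29, 2400):
Day-of-year of October 11, 2397: 284.
Day-of-year of August 29, 2400: 242.
2397 has 365 days, so 365 − 284 = 81 days remain in 2397.
Full years: 2398: 365; 2399: 365. Sum = 730.
Total: 81 + 730 + 242 = 1053 days.
1053 mod 7 = 3, so 3 days before Tuesday is Saturday.

Saturday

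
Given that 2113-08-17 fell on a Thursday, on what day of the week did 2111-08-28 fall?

Friday

Count forward from the earlier date (August 28, 2111) to the later (August 17, 2113):
August 28, 2111 → August 28, 2112: 366 days (2112 is a leap year).
August 2112: 31 − 28 = 3 days remain.
Then 11 full months totalling 334 days.
August 1–17, 2113: 17 days.
Residual: 354 days.
Total: 720 days.
720 mod 7 = 6, so 6 days before Thursday is Friday.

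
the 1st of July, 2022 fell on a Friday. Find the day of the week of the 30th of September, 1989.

Saturday

Count forward from the earlier date (September 30, 1989) to the later (July 1, 2022):
From September 30, 1989 to September 30, 2021: 32 years, of which 8 contain a Feb 29 — 24×365 + 8×366 = 11688 days.
(2000 is a leap year (divisible by 400).)
September 2021: 30 − 30 = 0 days remain.
Then 9 full months totalling 273 days.
July 1, 2022: 1 day.
Residual: 274 days.
Total: 11962 days.
11962 mod 7 = 6, so 6 days before Friday is Saturday.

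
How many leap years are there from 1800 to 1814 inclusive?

Years divisible by 4 in [1800, 1814]: 1800, 1804, 1808, 1812.
Of these, 1800 is divisible by 100 but not 400, so not leap.
Leap years: 4 − 1 = 3.

3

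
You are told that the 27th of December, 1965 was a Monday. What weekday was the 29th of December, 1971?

Wednesday

Day-of-year of December 27, 1965: 361.
Day-of-year of December 29, 1971: 363.
1965 has 365 days, so 365 − 361 = 4 days remain in 1965.
Full years: 1966: 365; 1967: 365; 1968: 366; 1969: 365; 1970: 365. Sum = 1826.
Total: 4 + 1826 + 363 = 2193 days.
2193 mod 7 = 2, so 2 days after Monday is Wednesday.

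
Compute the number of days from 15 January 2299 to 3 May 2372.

Day-of-year of January 15, 2299: 15.
Day-of-year of May 3, 2372: 124.
2299 has 365 days, so 365 − 15 = 350 days remain in 2299.
Full years 2300–2371: 55 common + 17 leap = 55×365 + 17×366 = 26297 days.
Total: 350 + 26297 + 124 = 26771 days.

26771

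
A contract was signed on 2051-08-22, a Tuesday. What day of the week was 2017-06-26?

Count forward from the earlier date (June 26, 2017) to the later (August 22, 2051):
Day-of-year of June 26, 2017: 177.
Day-of-year of August 22, 2051: 234.
2017 has 365 days, so 365 − 177 = 188 days remain in 2017.
Full years 2018–2050: 25 common + 8 leap = 25×365 + 8×366 = 12053 days.
Total: 188 + 12053 + 234 = 12475 days.
12475 mod 7 = 1, so 1 day before Tuesday is Monday.

Monday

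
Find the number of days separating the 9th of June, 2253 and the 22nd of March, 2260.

2478

June 9, 2253 → June 9, 2254: 365 days.
June 9, 2254 → June 9, 2255: 365 days.
June 9, 2255 → June 9, 2256: 366 days (2256 is a leap year).
June 9, 2256 → June 9, 2257: 365 days.
June 9, 2257 → June 9, 2258: 365 days.
June 9, 2258 → June 9, 2259: 365 days.
June 2259: 30 − 9 = 21 days remain.
Then July (31), August (31), September (30), October (31), November (30), December (31), January (31), February 2260 (29): 31 + 31 + 30 + 31 + 30 + 31 + 31 + 29 = 244 days.
March 1–22, 2260: 22 days.
Residual: 287 days.
Total: 2478 days.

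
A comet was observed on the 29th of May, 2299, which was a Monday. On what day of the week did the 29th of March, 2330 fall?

Day-of-year of May 29, 2299: 149.
Day-of-year of March 29, 2330: 88.
2299 has 365 days, so 365 − 149 = 216 days remain in 2299.
Full years 2300–2329: 23 common + 7 leap = 23×365 + 7×366 = 10957 days.
Total: 216 + 10957 + 88 = 11261 days.
11261 mod 7 = 5, so 5 days after Monday is Saturday.

Saturday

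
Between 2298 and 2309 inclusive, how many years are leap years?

Years divisible by 4 in [2298, 2309]: 2300, 2304, 2308.
Of these, 2300 is divisible by 100 but not 400, so not leap.
Leap years: 3 − 1 = 2.

2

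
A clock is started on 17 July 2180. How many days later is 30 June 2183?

Day-of-year of July 17, 2180: 199.
Day-of-year of June 30, 2183: 181.
2180 has 366 days, so 366 − 199 = 167 days remain in 2180.
Full years: 2181: 365; 2182: 365. Sum = 730.
Total: 167 + 730 + 181 = 1078 days.

1078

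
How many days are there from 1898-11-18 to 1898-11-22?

4

Within November 1898: 22 − 18 = 4 days.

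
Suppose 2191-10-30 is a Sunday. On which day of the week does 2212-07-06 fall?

Monday

From October 30, 2191 to October 30, 2211: 20 years, of which 4 contain a Feb 29 — 16×365 + 4×366 = 7304 days.
(2200 is not a leap year (divisible by 100 but not 400).)
October 2211: 31 − 30 = 1 day remains.
Then November (30), December (31), January (31), February 2212 (29), March (31), April (30), May (31), June (30): 30 + 31 + 31 + 29 + 31 + 30 + 31 + 30 = 243 days.
July 1–6, 2212: 6 days.
Residual: 250 days.
Total: 7554 days.
7554 mod 7 = 1, so 1 day after Sunday is Monday.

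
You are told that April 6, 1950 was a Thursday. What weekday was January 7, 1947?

Count forward from the earlier date (January 7, 1947) to the later (April 6, 1950):
January 7, 1947 → January 7, 1948: 365 days.
January 7, 1948 → January 7, 1949: 366 days (1948 is a leap year).
January 7, 1949 → January 7, 1950: 365 days.
January 1950: 31 − 7 = 24 days remain.
Then February 1950 (28), March (31): 28 + 31 = 59 days.
April 1–6, 1950: 6 days.
Residual: 89 days.
Total: 1185 days.
1185 mod 7 = 2, so 2 days before Thursday is Tuesday.

Tuesday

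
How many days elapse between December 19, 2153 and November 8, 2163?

Day-of-year of December 19, 2153: 353.
Day-of-year of November 8, 2163: 312.
2153 has 365 days, so 365 − 353 = 12 days remain in 2153.
Full years 2154–2162: 7 common + 2 leap = 7×365 + 2×366 = 3287 days.
Total: 12 + 3287 + 312 = 3611 days.

3611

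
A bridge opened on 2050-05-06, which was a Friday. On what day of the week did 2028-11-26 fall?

Count forward from the earlier date (November 26, 2028) to the later (May 6, 2050):
From November 26, 2028 to November 26, 2049: 21 years, of which 5 contain a Feb 29 — 16×365 + 5×366 = 7670 days.
November 2049: 30 − 26 = 4 days remain.
Then December (31), January (31), February 2050 (28), March (31), April (30): 31 + 31 + 28 + 31 + 30 = 151 days.
May 1–6, 2050: 6 days.
Residual: 161 days.
Total: 7831 days.
7831 mod 7 = 5, so 5 days before Friday is Sunday.

Sunday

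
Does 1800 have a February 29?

1800 is not a leap year (divisible by 100 but not 400).

No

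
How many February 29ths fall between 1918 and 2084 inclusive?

Years divisible by 4: 1920, 1924, …, 2084 — 42 in all.
2000 is divisible by 400, so still leap.
No century exceptions apply. Count: 42.

42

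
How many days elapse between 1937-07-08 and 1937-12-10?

155

July 1937: 31 − 8 = 23 days remain.
Then August (31), September (30), October (31), November (30): 31 + 30 + 31 + 30 = 122 days.
December 1–10, 1937: 10 days.
Total: 23 + 122 + 10 = 155 days.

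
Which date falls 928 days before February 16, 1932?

August 2, 1929

Count 928 days before February 16, 1932:
Day-of-year of August 2, 1929: 214.
Day-of-year of February 16, 1932: 47.
1929 has 365 days, so 365 − 214 = 151 days remain in 1929.
Full years: 1930: 365; 1931: 365. Sum = 730.
Total: 151 + 730 + 47 = 928 days.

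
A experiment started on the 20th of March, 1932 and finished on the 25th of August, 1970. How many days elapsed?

From March 20, 1932 to March 20, 1970: 38 years, of which 9 contain a Feb 29 — 29×365 + 9×366 = 13879 days.
March 1970: 31 − 20 = 11 days remain.
Then April (30), May (31), June (30), July (31): 30 + 31 + 30 + 31 = 122 days.
August 1–25, 1970: 25 days.
Residual: 158 days.
Total: 14037 days.

14037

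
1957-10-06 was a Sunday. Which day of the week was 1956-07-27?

Count forward from the earlier date (July 27, 1956) to the later (October 6, 1957):
Day-of-year of July 27, 1956: 209.
Day-of-year of October 6, 1957: 279.
1956 has 366 days, so 366 − 209 = 157 days remain in 1956.
Total: 157 + 279 = 436 days.
436 mod 7 = 2, so 2 days before Sunday is Friday.

Friday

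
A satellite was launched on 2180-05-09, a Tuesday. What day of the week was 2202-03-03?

Wednesday

From May 9, 2180 to May 9, 2201: 21 years, of which 4 contain a Feb 29 — 17×365 + 4×366 = 7669 days.
(2200 is not a leap year (divisible by 100 but not 400).)
May 2201: 31 − 9 = 22 days remain.
Then 9 full months totalling 273 days.
March 1–3, 2202: 3 days.
Residual: 298 days.
Total: 7967 days.
7967 mod 7 = 1, so 1 day after Tuesday is Wednesday.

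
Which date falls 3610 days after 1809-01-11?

1818-11-30

Count 3610 days after January 11, 1809:
Day-of-year of January 11, 1809: 11.
Day-of-year of November 30, 1818: 334.
1809 has 365 days, so 365 − 11 = 354 days remain in 1809.
Full years 1810–1817: 6 common + 2 leap = 6×365 + 2×366 = 2922 days.
Total: 354 + 2922 + 334 = 3610 days.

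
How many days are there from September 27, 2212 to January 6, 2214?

September 27, 2212 → September 27, 2213: 365 days.
September 2213: 30 − 27 = 3 days remain.
Then October (31), November (30), December (31): 31 + 30 + 31 = 92 days.
January 1–6, 2214: 6 days.
Residual: 101 days.
Total: 466 days.

466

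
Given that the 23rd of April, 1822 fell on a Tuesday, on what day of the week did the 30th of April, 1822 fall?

Tuesday

Within April 1822: 30 − 23 = 7 days.
7 is a multiple of 7, so the 30th of April, 1822 falls on the same weekday: Tuesday.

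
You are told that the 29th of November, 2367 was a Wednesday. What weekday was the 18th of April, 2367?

Tuesday

Count forward from the earlier date (April 18, 2367) to the later (November 29, 2367):
April 2367: 30 − 18 = 12 days remain.
Then May (31), June (30), July (31), August (31), September (30), October (31): 31 + 30 + 31 + 31 + 30 + 31 = 184 days.
November 1–29, 2367: 29 days.
Total: 12 + 184 + 29 = 225 days.
225 mod 7 = 1, so 1 day before Wednesday is Tuesday.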